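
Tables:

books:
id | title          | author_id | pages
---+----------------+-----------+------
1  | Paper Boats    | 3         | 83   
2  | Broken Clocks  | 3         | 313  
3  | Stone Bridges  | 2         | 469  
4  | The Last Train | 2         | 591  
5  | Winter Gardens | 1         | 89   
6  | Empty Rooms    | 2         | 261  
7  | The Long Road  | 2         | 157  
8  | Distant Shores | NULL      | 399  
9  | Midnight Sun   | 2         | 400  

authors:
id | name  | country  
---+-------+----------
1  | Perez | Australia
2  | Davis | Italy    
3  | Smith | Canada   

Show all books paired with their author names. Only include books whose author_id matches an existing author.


INNER JOIN keeps only books rows whose author_id matches an id in authors. Walk through each book:
  - book 1 (Paper Boats): author_id=3 -> matches Smith
  - book 2 (Broken Clocks): author_id=3 -> matches Smith
  - book 3 (Stone Bridges): author_id=2 -> matches Davis
  - book 4 (The Last Train): author_id=2 -> matches Davis
  - book 5 (Winter Gardens): author_id=1 -> matches Perez
  - book 6 (Empty Rooms): author_id=2 -> matches Davis
  - book 7 (The Long Road): author_id=2 -> matches Davis
  - book 8 (Distant Shores): author_id=NULL, no match -> dropped
  - book 9 (Midnight Sun): author_id=2 -> matches Davis
So 1 of 9 rows is dropped.

SQL:
SELECT a.title, b.name AS author
FROM books a
INNER JOIN authors b ON a.author_id = b.id

Result:
title          | author
---------------+-------
Paper Boats    | Smith 
Broken Clocks  | Smith 
Stone Bridges  | Davis 
The Last Train | Davis 
Winter Gardens | Perez 
Empty Rooms    | Davis 
The Long Road  | Davis 
Midnight Sun   | Davis 


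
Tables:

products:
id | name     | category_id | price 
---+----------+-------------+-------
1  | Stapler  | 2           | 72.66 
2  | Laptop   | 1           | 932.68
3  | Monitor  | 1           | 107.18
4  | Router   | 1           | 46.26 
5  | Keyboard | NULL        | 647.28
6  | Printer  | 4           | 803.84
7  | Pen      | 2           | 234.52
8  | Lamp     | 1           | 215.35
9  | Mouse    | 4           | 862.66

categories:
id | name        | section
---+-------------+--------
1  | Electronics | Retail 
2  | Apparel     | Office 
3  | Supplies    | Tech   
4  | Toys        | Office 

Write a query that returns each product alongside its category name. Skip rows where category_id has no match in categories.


INNER JOIN keeps only products rows whose category_id matches an id in categories. Walk through each product:
  - product 1 (Stapler): category_id=2 -> matches Apparel
  - product 2 (Laptop): category_id=1 -> matches Electronics
  - product 3 (Monitor): category_id=1 -> matches Electronics
  - product 4 (Router): category_id=1 -> matches Electronics
  - product 5 (Keyboard): category_id=NULL, no match -> dropped
  - product 6 (Printer): category_id=4 -> matches Toys
  - product 7 (Pen): category_id=2 -> matches Apparel
  - product 8 (Lamp): category_id=1 -> matches Electronics
  - product 9 (Mouse): category_id=4 -> matches Toys
So 1 of 9 rows is dropped.

SQL:
SELECT a.name, b.name AS category
FROM products a
INNER JOIN categories b ON a.category_id = b.id

Result:
name    | category   
--------+------------
Stapler | Apparel    
Laptop  | Electronics
Monitor | Electronics
Router  | Electronics
Printer | Toys       
Pen     | Apparel    
Lamp    | Electronics
Mouse   | Toys       


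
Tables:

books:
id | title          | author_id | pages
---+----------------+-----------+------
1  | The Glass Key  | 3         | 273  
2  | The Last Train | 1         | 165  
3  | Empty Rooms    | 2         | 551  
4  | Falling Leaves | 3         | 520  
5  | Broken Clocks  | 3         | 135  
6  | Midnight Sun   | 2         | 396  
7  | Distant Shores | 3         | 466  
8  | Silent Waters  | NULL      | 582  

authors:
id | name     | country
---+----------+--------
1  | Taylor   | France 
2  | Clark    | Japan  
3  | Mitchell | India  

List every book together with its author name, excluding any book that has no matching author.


INNER JOIN keeps only books rows whose author_id matches an id in authors. Walk through each book:
  - book 1 (The Glass Key): author_id=3 -> matches Mitchell
  - book 2 (The Last Train): author_id=1 -> matches Taylor
  - book 3 (Empty Rooms): author_id=2 -> matches Clark
  - book 4 (Falling Leaves): author_id=3 -> matches Mitchell
  - book 5 (Broken Clocks): author_id=3 -> matches Mitchell
  - book 6 (Midnight Sun): author_id=2 -> matches Clark
  - book 7 (Distant Shores): author_id=3 -> matches Mitchell
  - book 8 (Silent Waters): author_id=NULL, no match -> dropped
So 1 of 8 rows is dropped.

SQL:
SELECT a.title, b.name AS author
FROM books a
INNER JOIN authors b ON a.author_id = b.id

Result:
title          | author  
---------------+---------
The Glass Key  | Mitchell
The Last Train | Taylor  
Empty Rooms    | Clark   
Falling Leaves | Mitchell
Broken Clocks  | Mitchell
Midnight Sun   | Clark   
Distant Shores | Mitchell


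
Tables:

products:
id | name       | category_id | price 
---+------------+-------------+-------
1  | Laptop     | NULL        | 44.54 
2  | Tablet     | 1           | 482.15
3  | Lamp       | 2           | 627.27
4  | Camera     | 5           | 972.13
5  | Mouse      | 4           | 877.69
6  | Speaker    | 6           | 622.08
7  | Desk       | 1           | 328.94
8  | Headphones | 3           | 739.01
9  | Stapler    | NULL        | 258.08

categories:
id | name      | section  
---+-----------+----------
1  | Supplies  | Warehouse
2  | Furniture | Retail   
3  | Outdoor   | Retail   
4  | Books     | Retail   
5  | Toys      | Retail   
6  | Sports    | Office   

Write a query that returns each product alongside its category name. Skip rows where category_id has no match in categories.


INNER JOIN keeps only products rows whose category_id matches an id in categories. Walk through each product:
  - product 1 (Laptop): category_id=NULL, no match -> dropped
  - product 2 (Tablet): category_id=1 -> matches Supplies
  - product 3 (Lamp): category_id=2 -> matches Furniture
  - product 4 (Camera): category_id=5 -> matches Toys
  - product 5 (Mouse): category_id=4 -> matches Books
  - product 6 (Speaker): category_id=6 -> matches Sports
  - product 7 (Desk): category_id=1 -> matches Supplies
  - product 8 (Headphones): category_id=3 -> matches Outdoor
  - product 9 (Stapler): category_id=NULL, no match -> dropped
So 2 of 9 rows are dropped.

SQL:
SELECT a.name, b.name AS category
FROM products a
INNER JOIN categories b ON a.category_id = b.id

Result:
name       | category 
-----------+----------
Tablet     | Supplies 
Lamp       | Furniture
Camera     | Toys     
Mouse      | Books    
Speaker    | Sports   
Desk       | Supplies 
Headphones | Outdoor  


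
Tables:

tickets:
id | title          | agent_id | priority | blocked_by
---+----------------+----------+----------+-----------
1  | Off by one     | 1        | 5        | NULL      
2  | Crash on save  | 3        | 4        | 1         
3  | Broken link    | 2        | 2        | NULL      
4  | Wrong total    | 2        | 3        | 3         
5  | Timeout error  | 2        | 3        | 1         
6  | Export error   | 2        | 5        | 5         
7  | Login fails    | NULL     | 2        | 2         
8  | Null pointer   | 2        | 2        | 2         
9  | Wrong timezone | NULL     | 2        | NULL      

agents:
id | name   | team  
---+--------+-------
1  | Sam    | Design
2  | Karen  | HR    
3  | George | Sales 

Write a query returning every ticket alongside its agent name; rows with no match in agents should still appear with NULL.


LEFT JOIN keeps every row from tickets (the left table); where agent_id has no match in agents, the agent columns become NULL. Walk through each ticket:
  - ticket 1 (Off by one): agent_id=1 -> matches Sam
  - ticket 2 (Crash on save): agent_id=3 -> matches George
  - ticket 3 (Broken link): agent_id=2 -> matches Karen
  - ticket 4 (Wrong total): agent_id=2 -> matches Karen
  - ticket 5 (Timeout error): agent_id=2 -> matches Karen
  - ticket 6 (Export error): agent_id=2 -> matches Karen
  - ticket 7 (Login fails): agent_id=NULL, no match -> kept with NULL
  - ticket 8 (Null pointer): agent_id=2 -> matches Karen
  - ticket 9 (Wrong timezone): agent_id=NULL, no match -> kept with NULL
All 9 rows appear; 2 have NULL agent.

SQL:
SELECT a.title, b.name AS agent
FROM tickets a
LEFT JOIN agents b ON a.agent_id = b.id

Result:
title          | agent 
---------------+-------
Off by one     | Sam   
Crash on save  | George
Broken link    | Karen 
Wrong total    | Karen 
Timeout error  | Karen 
Export error   | Karen 
Login fails    | NULL  
Null pointer   | Karen 
Wrong timezone | NULL  


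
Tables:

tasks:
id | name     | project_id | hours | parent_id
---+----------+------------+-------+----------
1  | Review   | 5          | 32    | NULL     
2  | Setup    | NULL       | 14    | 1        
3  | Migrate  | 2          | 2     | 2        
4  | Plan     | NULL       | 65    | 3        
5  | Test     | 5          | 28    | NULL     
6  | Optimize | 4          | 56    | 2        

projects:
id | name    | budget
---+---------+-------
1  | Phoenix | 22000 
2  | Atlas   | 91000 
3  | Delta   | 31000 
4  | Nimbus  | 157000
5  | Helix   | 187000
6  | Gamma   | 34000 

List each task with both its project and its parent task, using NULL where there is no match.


Two LEFT JOINs from the same base table tasks: one to projects via project_id, one to tasks itself via parent_id. Both are LEFT so every task is preserved.
Match against projects:
  - task 1 (Review): project_id=5 -> matches Helix
  - task 2 (Setup): project_id=NULL, no match -> kept with NULL
  - task 3 (Migrate): project_id=2 -> matches Atlas
  - task 4 (Plan): project_id=NULL, no match -> kept with NULL
  - task 5 (Test): project_id=5 -> matches Helix
  - task 6 (Optimize): project_id=4 -> matches Nimbus
Match against tasks (self):
  - task 1 (Review): parent_id=NULL -> NULL
  - task 2 (Setup): parent_id=1 -> Review
  - task 3 (Migrate): parent_id=2 -> Setup
  - task 4 (Plan): parent_id=3 -> Migrate
  - task 5 (Test): parent_id=NULL -> NULL
  - task 6 (Optimize): parent_id=2 -> Setup

SQL:
SELECT a.name, b.name AS project, c.name AS parent
FROM tasks a
LEFT JOIN projects b ON a.project_id = b.id
LEFT JOIN tasks c ON a.parent_id = c.id

Result:
name     | project | parent 
---------+---------+--------
Review   | Helix   | NULL   
Setup    | NULL    | Review 
Migrate  | Atlas   | Setup  
Plan     | NULL    | Migrate
Test     | Helix   | NULL   
Optimize | Nimbus  | Setup  


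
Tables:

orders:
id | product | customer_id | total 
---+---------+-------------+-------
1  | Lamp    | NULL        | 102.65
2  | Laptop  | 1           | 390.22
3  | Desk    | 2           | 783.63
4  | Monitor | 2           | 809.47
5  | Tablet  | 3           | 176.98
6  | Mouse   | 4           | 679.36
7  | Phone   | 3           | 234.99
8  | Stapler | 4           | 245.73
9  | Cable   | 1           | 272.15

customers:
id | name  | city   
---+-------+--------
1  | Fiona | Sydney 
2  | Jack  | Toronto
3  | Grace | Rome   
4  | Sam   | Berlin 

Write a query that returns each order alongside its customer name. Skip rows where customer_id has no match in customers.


INNER JOIN keeps only orders rows whose customer_id matches an id in customers. Walk through each order:
  - order 1 (Lamp): customer_id=NULL, no match -> dropped
  - order 2 (Laptop): customer_id=1 -> matches Fiona
  - order 3 (Desk): customer_id=2 -> matches Jack
  - order 4 (Monitor): customer_id=2 -> matches Jack
  - order 5 (Tablet): customer_id=3 -> matches Grace
  - order 6 (Mouse): customer_id=4 -> matches Sam
  - order 7 (Phone): customer_id=3 -> matches Grace
  - order 8 (Stapler): customer_id=4 -> matches Sam
  - order 9 (Cable): customer_id=1 -> matches Fiona
So 1 of 9 rows is dropped.

SQL:
SELECT a.product, b.name AS customer
FROM orders a
INNER JOIN customers b ON a.customer_id = b.id

Result:
product | customer
--------+---------
Laptop  | Fiona   
Desk    | Jack    
Monitor | Jack    
Tablet  | Grace   
Mouse   | Sam     
Phone   | Grace   
Stapler | Sam     
Cable   | Fiona   


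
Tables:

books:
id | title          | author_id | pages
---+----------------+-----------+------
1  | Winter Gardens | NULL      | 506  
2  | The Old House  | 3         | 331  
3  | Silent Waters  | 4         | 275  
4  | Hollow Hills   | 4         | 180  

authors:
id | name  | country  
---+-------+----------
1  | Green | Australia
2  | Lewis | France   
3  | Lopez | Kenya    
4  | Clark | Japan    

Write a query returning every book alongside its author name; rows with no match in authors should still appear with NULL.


LEFT JOIN keeps every row from books (the left table); where author_id has no match in authors, the author columns become NULL. Walk through each book:
  - book 1 (Winter Gardens): author_id=NULL, no match -> kept with NULL
  - book 2 (The Old House): author_id=3 -> matches Lopez
  - book 3 (Silent Waters): author_id=4 -> matches Clark
  - book 4 (Hollow Hills): author_id=4 -> matches Clark
All 4 rows appear; 1 has NULL author.

SQL:
SELECT a.title, b.name AS author
FROM books a
LEFT JOIN authors b ON a.author_id = b.id

Result:
title          | author
---------------+-------
Winter Gardens | NULL  
The Old House  | Lopez 
Silent Waters  | Clark 
Hollow Hills   | Clark 


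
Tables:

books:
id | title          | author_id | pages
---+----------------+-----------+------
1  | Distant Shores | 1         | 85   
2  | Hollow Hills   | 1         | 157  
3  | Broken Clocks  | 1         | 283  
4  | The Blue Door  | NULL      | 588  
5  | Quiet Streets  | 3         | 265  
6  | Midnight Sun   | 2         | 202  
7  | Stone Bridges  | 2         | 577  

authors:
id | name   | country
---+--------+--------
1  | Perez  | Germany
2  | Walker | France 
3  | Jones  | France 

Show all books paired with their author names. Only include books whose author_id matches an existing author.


INNER JOIN keeps only books rows whose author_id matches an id in authors. Walk through each book:
  - book 1 (Distant Shores): author_id=1 -> matches Perez
  - book 2 (Hollow Hills): author_id=1 -> matches Perez
  - book 3 (Broken Clocks): author_id=1 -> matches Perez
  - book 4 (The Blue Door): author_id=NULL, no match -> dropped
  - book 5 (Quiet Streets): author_id=3 -> matches Jones
  - book 6 (Midnight Sun): author_id=2 -> matches Walker
  - book 7 (Stone Bridges): author_id=2 -> matches Walker
So 1 of 7 rows is dropped.

SQL:
SELECT a.title, b.name AS author
FROM books a
INNER JOIN authors b ON a.author_id = b.id

Result:
title          | author
---------------+-------
Distant Shores | Perez 
Hollow Hills   | Perez 
Broken Clocks  | Perez 
Quiet Streets  | Jones 
Midnight Sun   | Walker
Stone Bridges  | Walker


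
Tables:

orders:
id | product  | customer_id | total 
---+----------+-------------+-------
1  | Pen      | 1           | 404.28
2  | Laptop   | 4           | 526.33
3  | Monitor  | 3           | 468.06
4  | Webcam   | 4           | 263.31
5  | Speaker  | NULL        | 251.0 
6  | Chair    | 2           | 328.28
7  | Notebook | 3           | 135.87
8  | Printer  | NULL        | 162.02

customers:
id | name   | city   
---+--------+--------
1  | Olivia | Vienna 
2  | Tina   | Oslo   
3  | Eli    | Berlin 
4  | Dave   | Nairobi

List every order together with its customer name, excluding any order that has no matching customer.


INNER JOIN keeps only orders rows whose customer_id matches an id in customers. Walk through each order:
  - order 1 (Pen): customer_id=1 -> matches Olivia
  - order 2 (Laptop): customer_id=4 -> matches Dave
  - order 3 (Monitor): customer_id=3 -> matches Eli
  - order 4 (Webcam): customer_id=4 -> matches Dave
  - order 5 (Speaker): customer_id=NULL, no match -> dropped
  - order 6 (Chair): customer_id=2 -> matches Tina
  - order 7 (Notebook): customer_id=3 -> matches Eli
  - order 8 (Printer): customer_id=NULL, no match -> dropped
So 2 of 8 rows are dropped.

SQL:
SELECT a.product, b.name AS customer
FROM orders a
INNER JOIN customers b ON a.customer_id = b.id

Result:
product  | customer
---------+---------
Pen      | Olivia  
Laptop   | Dave    
Monitor  | Eli     
Webcam   | Dave    
Chair    | Tina    
Notebook | Eli     


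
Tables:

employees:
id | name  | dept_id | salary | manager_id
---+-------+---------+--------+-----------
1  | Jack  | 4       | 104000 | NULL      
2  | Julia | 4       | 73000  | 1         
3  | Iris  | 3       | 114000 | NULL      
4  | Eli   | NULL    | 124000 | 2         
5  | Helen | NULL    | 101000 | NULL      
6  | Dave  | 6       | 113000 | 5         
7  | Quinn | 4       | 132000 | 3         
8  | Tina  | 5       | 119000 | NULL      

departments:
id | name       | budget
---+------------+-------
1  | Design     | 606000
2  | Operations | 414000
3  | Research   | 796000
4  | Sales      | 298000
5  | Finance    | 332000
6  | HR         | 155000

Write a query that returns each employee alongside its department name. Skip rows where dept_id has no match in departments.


INNER JOIN keeps only employees rows whose dept_id matches an id in departments. Walk through each employee:
  - employee 1 (Jack): dept_id=4 -> matches Sales
  - employee 2 (Julia): dept_id=4 -> matches Sales
  - employee 3 (Iris): dept_id=3 -> matches Research
  - employee 4 (Eli): dept_id=NULL, no match -> dropped
  - employee 5 (Helen): dept_id=NULL, no match -> dropped
  - employee 6 (Dave): dept_id=6 -> matches HR
  - employee 7 (Quinn): dept_id=4 -> matches Sales
  - employee 8 (Tina): dept_id=5 -> matches Finance
So 2 of 8 rows are dropped.

SQL:
SELECT a.name, b.name AS department
FROM employees a
INNER JOIN departments b ON a.dept_id = b.id

Result:
name  | department
------+-----------
Jack  | Sales     
Julia | Sales     
Iris  | Research  
Dave  | HR        
Quinn | Sales     
Tina  | Finance   


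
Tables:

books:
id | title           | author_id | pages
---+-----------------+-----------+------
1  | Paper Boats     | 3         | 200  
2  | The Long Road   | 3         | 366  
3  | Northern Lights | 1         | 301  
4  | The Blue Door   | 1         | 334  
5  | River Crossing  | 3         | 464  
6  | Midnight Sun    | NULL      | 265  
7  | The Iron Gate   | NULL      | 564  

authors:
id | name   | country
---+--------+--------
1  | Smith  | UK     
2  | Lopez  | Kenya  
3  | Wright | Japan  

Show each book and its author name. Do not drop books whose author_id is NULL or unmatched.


LEFT JOIN keeps every row from books (the left table); where author_id has no match in authors, the author columns become NULL. Walk through each book:
  - book 1 (Paper Boats): author_id=3 -> matches Wright
  - book 2 (The Long Road): author_id=3 -> matches Wright
  - book 3 (Northern Lights): author_id=1 -> matches Smith
  - book 4 (The Blue Door): author_id=1 -> matches Smith
  - book 5 (River Crossing): author_id=3 -> matches Wright
  - book 6 (Midnight Sun): author_id=NULL, no match -> kept with NULL
  - book 7 (The Iron Gate): author_id=NULL, no match -> kept with NULL
All 7 rows appear; 2 have NULL author.

SQL:
SELECT a.title, b.name AS author
FROM books a
LEFT JOIN authors b ON a.author_id = b.id

Result:
title           | author
----------------+-------
Paper Boats     | Wright
The Long Road   | Wright
Northern Lights | Smith 
The Blue Door   | Smith 
River Crossing  | Wright
Midnight Sun    | NULL  
The Iron Gate   | NULL  


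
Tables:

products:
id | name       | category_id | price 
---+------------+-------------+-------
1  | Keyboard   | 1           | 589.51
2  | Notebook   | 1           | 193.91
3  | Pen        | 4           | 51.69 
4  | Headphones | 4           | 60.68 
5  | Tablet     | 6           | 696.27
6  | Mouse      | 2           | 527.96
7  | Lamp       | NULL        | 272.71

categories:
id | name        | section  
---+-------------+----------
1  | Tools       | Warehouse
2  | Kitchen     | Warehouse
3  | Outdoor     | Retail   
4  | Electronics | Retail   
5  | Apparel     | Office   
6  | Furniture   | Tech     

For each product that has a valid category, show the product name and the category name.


INNER JOIN keeps only products rows whose category_id matches an id in categories. Walk through each product:
  - product 1 (Keyboard): category_id=1 -> matches Tools
  - product 2 (Notebook): category_id=1 -> matches Tools
  - product 3 (Pen): category_id=4 -> matches Electronics
  - product 4 (Headphones): category_id=4 -> matches Electronics
  - product 5 (Tablet): category_id=6 -> matches Furniture
  - product 6 (Mouse): category_id=2 -> matches Kitchen
  - product 7 (Lamp): category_id=NULL, no match -> dropped
So 1 of 7 rows is dropped.

SQL:
SELECT a.name, b.name AS category
FROM products a
INNER JOIN categories b ON a.category_id = b.id

Result:
name       | category   
-----------+------------
Keyboard   | Tools      
Notebook   | Tools      
Pen        | Electronics
Headphones | Electronics
Tablet     | Furniture  
Mouse      | Kitchen    


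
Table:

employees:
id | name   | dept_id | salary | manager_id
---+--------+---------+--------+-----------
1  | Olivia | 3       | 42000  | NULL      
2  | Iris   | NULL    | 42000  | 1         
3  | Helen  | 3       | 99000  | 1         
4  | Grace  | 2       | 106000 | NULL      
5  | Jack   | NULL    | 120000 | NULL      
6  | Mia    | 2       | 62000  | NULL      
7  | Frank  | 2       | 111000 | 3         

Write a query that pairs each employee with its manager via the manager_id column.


This is a self-join: employees is joined to a second copy of itself, matching each row's manager_id to another row's id. Use LEFT JOIN so rows with manager_id=NULL are kept.
  - employee 1 (Olivia): manager_id=NULL -> NULL
  - employee 2 (Iris): manager_id=1 -> Olivia
  - employee 3 (Helen): manager_id=1 -> Olivia
  - employee 4 (Grace): manager_id=NULL -> NULL
  - employee 5 (Jack): manager_id=NULL -> NULL
  - employee 6 (Mia): manager_id=NULL -> NULL
  - employee 7 (Frank): manager_id=3 -> Helen

SQL:
SELECT a.name AS item, b.name AS manager
FROM employees a
LEFT JOIN employees b ON a.manager_id = b.id

Result:
item   | manager
-------+--------
Olivia | NULL   
Iris   | Olivia 
Helen  | Olivia 
Grace  | NULL   
Jack   | NULL   
Mia    | NULL   
Frank  | Helen  


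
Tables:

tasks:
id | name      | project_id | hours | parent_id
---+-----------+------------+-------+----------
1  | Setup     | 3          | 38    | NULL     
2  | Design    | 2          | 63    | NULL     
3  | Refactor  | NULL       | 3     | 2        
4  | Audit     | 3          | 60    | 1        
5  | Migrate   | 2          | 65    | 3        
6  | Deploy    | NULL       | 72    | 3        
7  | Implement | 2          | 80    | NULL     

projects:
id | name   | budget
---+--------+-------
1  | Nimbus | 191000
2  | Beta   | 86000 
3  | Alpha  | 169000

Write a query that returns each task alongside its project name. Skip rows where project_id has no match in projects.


INNER JOIN keeps only tasks rows whose project_id matches an id in projects. Walk through each task:
  - task 1 (Setup): project_id=3 -> matches Alpha
  - task 2 (Design): project_id=2 -> matches Beta
  - task 3 (Refactor): project_id=NULL, no match -> dropped
  - task 4 (Audit): project_id=3 -> matches Alpha
  - task 5 (Migrate): project_id=2 -> matches Beta
  - task 6 (Deploy): project_id=NULL, no match -> dropped
  - task 7 (Implement): project_id=2 -> matches Beta
So 2 of 7 rows are dropped.

SQL:
SELECT a.name, b.name AS project
FROM tasks a
INNER JOIN projects b ON a.project_id = b.id

Result:
name      | project
----------+--------
Setup     | Alpha  
Design    | Beta   
Audit     | Alpha  
Migrate   | Beta   
Implement | Beta   


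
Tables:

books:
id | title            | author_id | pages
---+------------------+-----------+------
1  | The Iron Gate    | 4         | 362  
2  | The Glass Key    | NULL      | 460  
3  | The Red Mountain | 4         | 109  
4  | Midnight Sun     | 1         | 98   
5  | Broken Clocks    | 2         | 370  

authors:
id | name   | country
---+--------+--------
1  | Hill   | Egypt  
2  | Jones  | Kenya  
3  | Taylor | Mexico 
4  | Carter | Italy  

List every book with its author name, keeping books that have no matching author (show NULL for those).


LEFT JOIN keeps every row from books (the left table); where author_id has no match in authors, the author columns become NULL. Walk through each book:
  - book 1 (The Iron Gate): author_id=4 -> matches Carter
  - book 2 (The Glass Key): author_id=NULL, no match -> kept with NULL
  - book 3 (The Red Mountain): author_id=4 -> matches Carter
  - book 4 (Midnight Sun): author_id=1 -> matches Hill
  - book 5 (Broken Clocks): author_id=2 -> matches Jones
All 5 rows appear; 1 has NULL author.

SQL:
SELECT a.title, b.name AS author
FROM books a
LEFT JOIN authors b ON a.author_id = b.id

Result:
title            | author
-----------------+-------
The Iron Gate    | Carter
The Glass Key    | NULL  
The Red Mountain | Carter
Midnight Sun     | Hill  
Broken Clocks    | Jones 


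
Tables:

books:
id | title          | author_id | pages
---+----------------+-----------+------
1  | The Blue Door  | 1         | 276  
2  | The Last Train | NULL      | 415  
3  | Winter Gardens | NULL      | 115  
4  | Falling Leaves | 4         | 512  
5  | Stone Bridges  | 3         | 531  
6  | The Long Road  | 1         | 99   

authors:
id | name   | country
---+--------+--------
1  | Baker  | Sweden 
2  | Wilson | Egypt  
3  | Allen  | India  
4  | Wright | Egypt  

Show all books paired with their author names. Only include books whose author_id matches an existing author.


INNER JOIN keeps only books rows whose author_id matches an id in authors. Walk through each book:
  - book 1 (The Blue Door): author_id=1 -> matches Baker
  - book 2 (The Last Train): author_id=NULL, no match -> dropped
  - book 3 (Winter Gardens): author_id=NULL, no match -> dropped
  - book 4 (Falling Leaves): author_id=4 -> matches Wright
  - book 5 (Stone Bridges): author_id=3 -> matches Allen
  - book 6 (The Long Road): author_id=1 -> matches Baker
So 2 of 6 rows are dropped.

SQL:
SELECT a.title, b.name AS author
FROM books a
INNER JOIN authors b ON a.author_id = b.id

Result:
title          | author
---------------+-------
The Blue Door  | Baker 
Falling Leaves | Wright
Stone Bridges  | Allen 
The Long Road  | Baker 


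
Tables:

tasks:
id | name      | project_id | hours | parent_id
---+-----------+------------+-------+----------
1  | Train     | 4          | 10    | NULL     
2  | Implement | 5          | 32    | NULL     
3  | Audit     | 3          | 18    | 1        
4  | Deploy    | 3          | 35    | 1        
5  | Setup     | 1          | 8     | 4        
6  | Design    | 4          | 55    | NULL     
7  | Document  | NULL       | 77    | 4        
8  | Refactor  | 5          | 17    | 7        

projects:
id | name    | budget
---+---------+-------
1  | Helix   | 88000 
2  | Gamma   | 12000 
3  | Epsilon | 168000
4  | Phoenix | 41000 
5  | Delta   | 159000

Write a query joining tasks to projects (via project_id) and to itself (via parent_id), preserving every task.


Two LEFT JOINs from the same base table tasks: one to projects via project_id, one to tasks itself via parent_id. Both are LEFT so every task is preserved.
Match against projects:
  - task 1 (Train): project_id=4 -> matches Phoenix
  - task 2 (Implement): project_id=5 -> matches Delta
  - task 3 (Audit): project_id=3 -> matches Epsilon
  - task 4 (Deploy): project_id=3 -> matches Epsilon
  - task 5 (Setup): project_id=1 -> matches Helix
  - task 6 (Design): project_id=4 -> matches Phoenix
  - task 7 (Document): project_id=NULL, no match -> kept with NULL
  - task 8 (Refactor): project_id=5 -> matches Delta
Match against tasks (self):
  - task 1 (Train): parent_id=NULL -> NULL
  - task 2 (Implement): parent_id=NULL -> NULL
  - task 3 (Audit): parent_id=1 -> Train
  - task 4 (Deploy): parent_id=1 -> Train
  - task 5 (Setup): parent_id=4 -> Deploy
  - task 6 (Design): parent_id=NULL -> NULL
  - task 7 (Document): parent_id=4 -> Deploy
  - task 8 (Refactor): parent_id=7 -> Document

SQL:
SELECT a.name, b.name AS project, c.name AS parent
FROM tasks a
LEFT JOIN projects b ON a.project_id = b.id
LEFT JOIN tasks c ON a.parent_id = c.id

Result:
name      | project | parent  
----------+---------+---------
Train     | Phoenix | NULL    
Implement | Delta   | NULL    
Audit     | Epsilon | Train   
Deploy    | Epsilon | Train   
Setup     | Helix   | Deploy  
Design    | Phoenix | NULL    
Document  | NULL    | Deploy  
Refactor  | Delta   | Document


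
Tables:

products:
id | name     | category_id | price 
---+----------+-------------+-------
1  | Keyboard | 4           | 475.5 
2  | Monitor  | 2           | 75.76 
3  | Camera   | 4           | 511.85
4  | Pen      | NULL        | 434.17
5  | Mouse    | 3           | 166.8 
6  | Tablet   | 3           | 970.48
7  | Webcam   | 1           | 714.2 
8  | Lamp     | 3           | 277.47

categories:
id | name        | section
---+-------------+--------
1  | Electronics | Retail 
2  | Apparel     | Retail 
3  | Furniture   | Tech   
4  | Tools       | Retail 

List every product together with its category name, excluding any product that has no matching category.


INNER JOIN keeps only products rows whose category_id matches an id in categories. Walk through each product:
  - product 1 (Keyboard): category_id=4 -> matches Tools
  - product 2 (Monitor): category_id=2 -> matches Apparel
  - product 3 (Camera): category_id=4 -> matches Tools
  - product 4 (Pen): category_id=NULL, no match -> dropped
  - product 5 (Mouse): category_id=3 -> matches Furniture
  - product 6 (Tablet): category_id=3 -> matches Furniture
  - product 7 (Webcam): category_id=1 -> matches Electronics
  - product 8 (Lamp): category_id=3 -> matches Furniture
So 1 of 8 rows is dropped.

SQL:
SELECT a.name, b.name AS category
FROM products a
INNER JOIN categories b ON a.category_id = b.id

Result:
name     | category   
---------+------------
Keyboard | Tools      
Monitor  | Apparel    
Camera   | Tools      
Mouse    | Furniture  
Tablet   | Furniture  
Webcam   | Electronics
Lamp     | Furniture  


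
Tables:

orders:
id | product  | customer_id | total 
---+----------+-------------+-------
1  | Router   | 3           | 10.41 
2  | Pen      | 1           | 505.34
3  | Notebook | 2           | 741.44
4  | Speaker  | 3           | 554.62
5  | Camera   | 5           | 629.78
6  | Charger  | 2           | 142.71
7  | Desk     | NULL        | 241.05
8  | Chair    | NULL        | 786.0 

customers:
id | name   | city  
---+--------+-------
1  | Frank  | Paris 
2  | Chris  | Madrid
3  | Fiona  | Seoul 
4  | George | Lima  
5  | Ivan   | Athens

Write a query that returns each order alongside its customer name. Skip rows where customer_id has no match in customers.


INNER JOIN keeps only orders rows whose customer_id matches an id in customers. Walk through each order:
  - order 1 (Router): customer_id=3 -> matches Fiona
  - order 2 (Pen): customer_id=1 -> matches Frank
  - order 3 (Notebook): customer_id=2 -> matches Chris
  - order 4 (Speaker): customer_id=3 -> matches Fiona
  - order 5 (Camera): customer_id=5 -> matches Ivan
  - order 6 (Charger): customer_id=2 -> matches Chris
  - order 7 (Desk): customer_id=NULL, no match -> dropped
  - order 8 (Chair): customer_id=NULL, no match -> dropped
So 2 of 8 rows are dropped.

SQL:
SELECT a.product, b.name AS customer
FROM orders a
INNER JOIN customers b ON a.customer_id = b.id

Result:
product  | customer
---------+---------
Router   | Fiona   
Pen      | Frank   
Notebook | Chris   
Speaker  | Fiona   
Camera   | Ivan    
Charger  | Chris   


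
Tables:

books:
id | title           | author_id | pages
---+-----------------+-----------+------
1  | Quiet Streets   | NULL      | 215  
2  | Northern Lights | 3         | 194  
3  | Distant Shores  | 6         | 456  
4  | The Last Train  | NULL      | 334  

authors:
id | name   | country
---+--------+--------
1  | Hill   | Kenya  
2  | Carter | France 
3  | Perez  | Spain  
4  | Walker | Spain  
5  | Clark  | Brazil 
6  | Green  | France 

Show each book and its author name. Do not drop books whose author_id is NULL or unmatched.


LEFT JOIN keeps every row from books (the left table); where author_id has no match in authors, the author columns become NULL. Walk through each book:
  - book 1 (Quiet Streets): author_id=NULL, no match -> kept with NULL
  - book 2 (Northern Lights): author_id=3 -> matches Perez
  - book 3 (Distant Shores): author_id=6 -> matches Green
  - book 4 (The Last Train): author_id=NULL, no match -> kept with NULL
All 4 rows appear; 2 have NULL author.

SQL:
SELECT a.title, b.name AS author
FROM books a
LEFT JOIN authors b ON a.author_id = b.id

Result:
title           | author
----------------+-------
Quiet Streets   | NULL  
Northern Lights | Perez 
Distant Shores  | Green 
The Last Train  | NULL  


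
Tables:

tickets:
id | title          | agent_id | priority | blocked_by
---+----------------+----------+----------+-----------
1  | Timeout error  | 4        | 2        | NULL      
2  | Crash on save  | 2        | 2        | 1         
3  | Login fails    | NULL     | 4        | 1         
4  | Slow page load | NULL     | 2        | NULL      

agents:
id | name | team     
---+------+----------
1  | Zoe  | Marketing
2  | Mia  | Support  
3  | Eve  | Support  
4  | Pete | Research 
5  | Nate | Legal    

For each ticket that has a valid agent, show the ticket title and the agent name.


INNER JOIN keeps only tickets rows whose agent_id matches an id in agents. Walk through each ticket:
  - ticket 1 (Timeout error): agent_id=4 -> matches Pete
  - ticket 2 (Crash on save): agent_id=2 -> matches Mia
  - ticket 3 (Login fails): agent_id=NULL, no match -> dropped
  - ticket 4 (Slow page load): agent_id=NULL, no match -> dropped
So 2 of 4 rows are dropped.

SQL:
SELECT a.title, b.name AS agent
FROM tickets a
INNER JOIN agents b ON a.agent_id = b.id

Result:
title         | agent
--------------+------
Timeout error | Pete 
Crash on save | Mia  


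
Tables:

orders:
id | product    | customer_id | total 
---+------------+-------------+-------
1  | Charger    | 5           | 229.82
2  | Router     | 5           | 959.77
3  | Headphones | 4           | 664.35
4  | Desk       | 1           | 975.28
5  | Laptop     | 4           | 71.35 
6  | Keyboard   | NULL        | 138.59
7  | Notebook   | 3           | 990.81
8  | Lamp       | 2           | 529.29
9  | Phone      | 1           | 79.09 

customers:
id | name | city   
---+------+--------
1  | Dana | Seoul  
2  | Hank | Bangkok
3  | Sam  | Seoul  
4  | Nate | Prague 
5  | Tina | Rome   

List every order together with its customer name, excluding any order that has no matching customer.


INNER JOIN keeps only orders rows whose customer_id matches an id in customers. Walk through each order:
  - order 1 (Charger): customer_id=5 -> matches Tina
  - order 2 (Router): customer_id=5 -> matches Tina
  - order 3 (Headphones): customer_id=4 -> matches Nate
  - order 4 (Desk): customer_id=1 -> matches Dana
  - order 5 (Laptop): customer_id=4 -> matches Nate
  - order 6 (Keyboard): customer_id=NULL, no match -> dropped
  - order 7 (Notebook): customer_id=3 -> matches Sam
  - order 8 (Lamp): customer_id=2 -> matches Hank
  - order 9 (Phone): customer_id=1 -> matches Dana
So 1 of 9 rows is dropped.

SQL:
SELECT a.product, b.name AS customer
FROM orders a
INNER JOIN customers b ON a.customer_id = b.id

Result:
product    | customer
-----------+---------
Charger    | Tina    
Router     | Tina    
Headphones | Nate    
Desk       | Dana    
Laptop     | Nate    
Notebook   | Sam     
Lamp       | Hank    
Phone      | Dana    


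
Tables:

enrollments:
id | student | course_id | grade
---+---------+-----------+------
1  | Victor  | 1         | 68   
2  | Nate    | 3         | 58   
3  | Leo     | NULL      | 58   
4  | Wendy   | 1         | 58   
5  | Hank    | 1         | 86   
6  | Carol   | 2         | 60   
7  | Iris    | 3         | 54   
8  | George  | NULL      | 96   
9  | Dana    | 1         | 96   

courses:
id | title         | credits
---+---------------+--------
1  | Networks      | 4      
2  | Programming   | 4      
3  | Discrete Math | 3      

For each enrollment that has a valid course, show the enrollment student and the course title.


INNER JOIN keeps only enrollments rows whose course_id matches an id in courses. Walk through each enrollment:
  - enrollment 1 (Victor): course_id=1 -> matches Networks
  - enrollment 2 (Nate): course_id=3 -> matches Discrete Math
  - enrollment 3 (Leo): course_id=NULL, no match -> dropped
  - enrollment 4 (Wendy): course_id=1 -> matches Networks
  - enrollment 5 (Hank): course_id=1 -> matches Networks
  - enrollment 6 (Carol): course_id=2 -> matches Programming
  - enrollment 7 (Iris): course_id=3 -> matches Discrete Math
  - enrollment 8 (George): course_id=NULL, no match -> dropped
  - enrollment 9 (Dana): course_id=1 -> matches Networks
So 2 of 9 rows are dropped.

SQL:
SELECT a.student, b.title AS course
FROM enrollments a
INNER JOIN courses b ON a.course_id = b.id

Result:
student | course       
--------+--------------
Victor  | Networks     
Nate    | Discrete Math
Wendy   | Networks     
Hank    | Networks     
Carol   | Programming  
Iris    | Discrete Math
Dana    | Networks     


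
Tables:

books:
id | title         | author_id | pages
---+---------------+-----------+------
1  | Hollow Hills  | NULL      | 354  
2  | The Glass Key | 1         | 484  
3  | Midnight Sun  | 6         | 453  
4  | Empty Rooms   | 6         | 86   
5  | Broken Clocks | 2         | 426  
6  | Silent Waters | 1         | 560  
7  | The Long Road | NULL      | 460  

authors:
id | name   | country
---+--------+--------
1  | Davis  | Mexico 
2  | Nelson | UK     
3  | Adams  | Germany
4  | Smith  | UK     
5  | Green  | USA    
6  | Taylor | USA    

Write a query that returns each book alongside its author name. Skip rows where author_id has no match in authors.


INNER JOIN keeps only books rows whose author_id matches an id in authors. Walk through each book:
  - book 1 (Hollow Hills): author_id=NULL, no match -> dropped
  - book 2 (The Glass Key): author_id=1 -> matches Davis
  - book 3 (Midnight Sun): author_id=6 -> matches Taylor
  - book 4 (Empty Rooms): author_id=6 -> matches Taylor
  - book 5 (Broken Clocks): author_id=2 -> matches Nelson
  - book 6 (Silent Waters): author_id=1 -> matches Davis
  - book 7 (The Long Road): author_id=NULL, no match -> dropped
So 2 of 7 rows are dropped.

SQL:
SELECT a.title, b.name AS author
FROM books a
INNER JOIN authors b ON a.author_id = b.id

Result:
title         | author
--------------+-------
The Glass Key | Davis 
Midnight Sun  | Taylor
Empty Rooms   | Taylor
Broken Clocks | Nelson
Silent Waters | Davis 


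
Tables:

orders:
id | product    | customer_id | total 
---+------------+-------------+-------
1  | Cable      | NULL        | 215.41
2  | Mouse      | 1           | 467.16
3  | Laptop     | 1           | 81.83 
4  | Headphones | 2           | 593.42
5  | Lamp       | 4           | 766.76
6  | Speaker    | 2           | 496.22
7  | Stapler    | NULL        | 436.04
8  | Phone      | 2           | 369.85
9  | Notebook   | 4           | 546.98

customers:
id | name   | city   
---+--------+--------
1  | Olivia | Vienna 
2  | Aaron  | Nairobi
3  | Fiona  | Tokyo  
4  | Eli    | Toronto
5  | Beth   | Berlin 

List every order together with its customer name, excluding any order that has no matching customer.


INNER JOIN keeps only orders rows whose customer_id matches an id in customers. Walk through each order:
  - order 1 (Cable): customer_id=NULL, no match -> dropped
  - order 2 (Mouse): customer_id=1 -> matches Olivia
  - order 3 (Laptop): customer_id=1 -> matches Olivia
  - order 4 (Headphones): customer_id=2 -> matches Aaron
  - order 5 (Lamp): customer_id=4 -> matches Eli
  - order 6 (Speaker): customer_id=2 -> matches Aaron
  - order 7 (Stapler): customer_id=NULL, no match -> dropped
  - order 8 (Phone): customer_id=2 -> matches Aaron
  - order 9 (Notebook): customer_id=4 -> matches Eli
So 2 of 9 rows are dropped.

SQL:
SELECT a.product, b.name AS customer
FROM orders a
INNER JOIN customers b ON a.customer_id = b.id

Result:
product    | customer
-----------+---------
Mouse      | Olivia  
Laptop     | Olivia  
Headphones | Aaron   
Lamp       | Eli     
Speaker    | Aaron   
Phone      | Aaron   
Notebook   | Eli     
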